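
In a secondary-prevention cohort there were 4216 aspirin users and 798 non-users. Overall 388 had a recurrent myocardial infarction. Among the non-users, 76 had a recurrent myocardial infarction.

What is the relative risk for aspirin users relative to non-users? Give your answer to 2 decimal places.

aspirin users with the outcome: 388 − 76 = 312
aspirin users without the outcome: 4216 − 312 = 3904
non-users without the outcome: 798 − 76 = 722
risk, aspirin users = 312/4216 = 0.0740
risk, non-users = 76/798 = 0.0952
RR = 0.0740 / 0.0952 = 0.78

0.78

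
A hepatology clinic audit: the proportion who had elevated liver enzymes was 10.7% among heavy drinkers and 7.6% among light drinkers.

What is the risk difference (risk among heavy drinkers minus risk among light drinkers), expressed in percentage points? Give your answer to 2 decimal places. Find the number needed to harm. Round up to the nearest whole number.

RD = 3.10; NNH = 33

risk difference = 0.1070 − 0.0760 = 0.0310 → 3.10 percentage points
absolute risk difference = 0.031000
1 / 0.031000 = 32.258 → round up → 33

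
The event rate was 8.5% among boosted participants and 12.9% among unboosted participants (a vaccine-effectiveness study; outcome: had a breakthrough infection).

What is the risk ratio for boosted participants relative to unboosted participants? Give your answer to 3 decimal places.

RR = 0.0850 / 0.1290 = 0.659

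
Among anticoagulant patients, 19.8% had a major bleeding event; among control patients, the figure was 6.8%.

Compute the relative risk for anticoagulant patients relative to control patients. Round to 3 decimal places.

RR = 0.1980 / 0.0680 = 2.912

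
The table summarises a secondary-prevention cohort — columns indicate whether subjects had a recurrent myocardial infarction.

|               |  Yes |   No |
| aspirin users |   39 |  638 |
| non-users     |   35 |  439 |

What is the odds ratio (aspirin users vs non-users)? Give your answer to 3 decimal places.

OR = (39 × 439) / (638 × 35) = 17121/22330 ≈ 0.767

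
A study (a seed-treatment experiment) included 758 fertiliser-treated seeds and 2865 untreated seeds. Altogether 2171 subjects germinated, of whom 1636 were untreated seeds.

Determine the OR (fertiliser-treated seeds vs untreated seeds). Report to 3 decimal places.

OR = 1.802

fertiliser-treated seeds with the outcome: 2171 − 1636 = 535
fertiliser-treated seeds without the outcome: 758 − 535 = 223
untreated seeds without the outcome: 2865 − 1636 = 1229
odds, fertiliser-treated seeds = 535/223 = 2.3991
odds, untreated seeds = 1636/1229 = 1.3312
OR = 2.3991 / 1.3312 = 1.802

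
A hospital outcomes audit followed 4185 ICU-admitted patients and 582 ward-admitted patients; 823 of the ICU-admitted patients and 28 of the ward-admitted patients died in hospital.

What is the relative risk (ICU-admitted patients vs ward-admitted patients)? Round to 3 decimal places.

risk, ICU-admitted patients = 823/4185 = 0.19665
risk, ward-admitted patients = 28/582 = 0.04811
RR = 0.19665 / 0.04811 = 4.088

4.088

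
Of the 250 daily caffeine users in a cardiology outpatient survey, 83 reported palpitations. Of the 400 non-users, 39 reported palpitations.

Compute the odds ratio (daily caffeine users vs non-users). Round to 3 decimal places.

OR = (83 × 361) / (167 × 39) = 29963/6513 ≈ 4.600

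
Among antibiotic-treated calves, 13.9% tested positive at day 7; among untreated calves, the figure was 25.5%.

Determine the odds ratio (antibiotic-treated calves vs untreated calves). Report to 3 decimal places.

OR: 0.472

odds, antibiotic-treated calves = 0.1390/0.8610 = 0.1614
odds, untreated calves = 0.2550/0.7450 = 0.3423
OR = 0.1614 / 0.3423 = 0.472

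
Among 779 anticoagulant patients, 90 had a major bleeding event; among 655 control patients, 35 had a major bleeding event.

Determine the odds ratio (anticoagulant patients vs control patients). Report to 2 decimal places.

OR = (90 × 620) / (689 × 35) = 55800/24115 ≈ 2.31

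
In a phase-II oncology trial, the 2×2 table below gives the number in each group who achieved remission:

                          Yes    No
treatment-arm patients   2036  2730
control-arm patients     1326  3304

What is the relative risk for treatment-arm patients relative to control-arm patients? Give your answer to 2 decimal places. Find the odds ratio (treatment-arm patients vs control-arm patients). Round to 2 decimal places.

risk, treatment-arm patients = 2036/4766 = 0.4272
risk, control-arm patients = 1326/4630 = 0.2864
RR = 0.4272 / 0.2864 = 1.49
odds, treatment-arm patients = 2036/2730 = 0.7458
odds, control-arm patients = 1326/3304 = 0.4013
OR = 0.7458 / 0.4013 = 1.86

RR = 1.49; OR = 1.86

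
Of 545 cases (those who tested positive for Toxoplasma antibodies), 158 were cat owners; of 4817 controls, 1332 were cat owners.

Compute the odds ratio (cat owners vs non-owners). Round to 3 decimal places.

1.068

odds, cat owners = 158/1332 = 0.1186
odds, non-owners = 387/3485 = 0.1110
OR = 0.1186 / 0.1110 = 1.068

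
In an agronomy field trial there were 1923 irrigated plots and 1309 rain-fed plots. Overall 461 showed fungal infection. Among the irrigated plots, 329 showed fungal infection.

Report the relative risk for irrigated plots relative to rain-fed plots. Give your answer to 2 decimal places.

irrigated plots without the outcome: 1923 − 329 = 1594
rain-fed plots with the outcome: 461 − 329 = 132
rain-fed plots without the outcome: 1309 − 132 = 1177
risk, irrigated plots = 329/1923 = 0.1711
risk, rain-fed plots = 132/1309 = 0.1008
RR = 0.1711 / 0.1008 = 1.70

RR ≈ 1.70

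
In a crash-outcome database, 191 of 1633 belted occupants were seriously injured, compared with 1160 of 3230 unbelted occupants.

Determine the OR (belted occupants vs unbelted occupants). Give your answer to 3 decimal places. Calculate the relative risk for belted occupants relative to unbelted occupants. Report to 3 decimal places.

odds, belted occupants = 191/1442 = 0.1325
odds, unbelted occupants = 1160/2070 = 0.5604
OR = 0.1325 / 0.5604 = 0.236
risk, belted occupants = 191/1633 = 0.1170
risk, unbelted occupants = 1160/3230 = 0.3591
RR = 0.1170 / 0.3591 = 0.326

OR = 0.236; RR = 0.326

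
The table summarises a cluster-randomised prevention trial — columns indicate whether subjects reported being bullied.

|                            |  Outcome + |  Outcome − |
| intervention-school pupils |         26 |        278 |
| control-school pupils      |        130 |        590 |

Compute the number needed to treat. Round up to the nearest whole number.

NNT: 11

risk, intervention-school pupils = 26/304 = 0.085526
risk, control-school pupils = 130/720 = 0.180556
absolute risk difference = 0.095029
1 / 0.095029 = 10.523 → round up → 11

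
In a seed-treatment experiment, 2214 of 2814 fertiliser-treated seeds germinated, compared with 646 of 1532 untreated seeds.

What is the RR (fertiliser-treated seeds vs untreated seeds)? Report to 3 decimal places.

risk, fertiliser-treated seeds = 2214/2814 = 0.7868
risk, untreated seeds = 646/1532 = 0.4217
RR = 0.7868 / 0.4217 = 1.866

RR ≈ 1.866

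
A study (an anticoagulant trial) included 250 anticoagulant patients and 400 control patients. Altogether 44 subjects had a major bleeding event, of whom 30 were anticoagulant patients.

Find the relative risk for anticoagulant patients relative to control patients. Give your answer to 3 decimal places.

3.429

anticoagulant patients without the outcome: 250 − 30 = 220
control patients with the outcome: 44 − 30 = 14
control patients without the outcome: 400 − 14 = 386
risk, anticoagulant patients = 30/250 = 0.12000
risk, control patients = 14/400 = 0.03500
RR = 0.12000 / 0.03500 = 3.429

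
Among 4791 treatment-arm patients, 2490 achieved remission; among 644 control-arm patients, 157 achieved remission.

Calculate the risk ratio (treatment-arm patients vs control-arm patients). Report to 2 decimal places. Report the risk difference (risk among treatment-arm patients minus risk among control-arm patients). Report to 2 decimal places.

risk, treatment-arm patients = 2490/4791 = 0.5197
risk, control-arm patients = 157/644 = 0.2438
RR = 0.5197 / 0.2438 = 2.13
risk difference = 0.5197 − 0.2438 = 0.28

RR = 2.13; RD = 0.28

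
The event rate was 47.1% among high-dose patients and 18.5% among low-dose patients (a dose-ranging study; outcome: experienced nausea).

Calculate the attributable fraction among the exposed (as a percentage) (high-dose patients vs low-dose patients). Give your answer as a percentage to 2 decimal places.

AR% = (0.4710 − 0.1850) / 0.4710 = 0.6072 → 60.72%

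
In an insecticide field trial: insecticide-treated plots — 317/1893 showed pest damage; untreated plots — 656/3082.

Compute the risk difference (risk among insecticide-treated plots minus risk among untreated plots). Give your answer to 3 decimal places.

RD: -0.045

risk, insecticide-treated plots = 317/1893 = 0.1675
risk, untreated plots = 656/3082 = 0.2128
risk difference = 0.1675 − 0.2128 = -0.045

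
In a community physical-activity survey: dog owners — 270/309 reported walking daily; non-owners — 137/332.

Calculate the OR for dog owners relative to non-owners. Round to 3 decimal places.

9.854

odds, dog owners = 270/39 = 6.9231
odds, non-owners = 137/195 = 0.7026
OR = 6.9231 / 0.7026 = 9.854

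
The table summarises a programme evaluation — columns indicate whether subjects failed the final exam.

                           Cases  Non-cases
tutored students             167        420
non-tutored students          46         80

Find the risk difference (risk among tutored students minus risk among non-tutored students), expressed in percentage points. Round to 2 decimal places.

-8.06

risk, tutored students = 167/587 = 0.2845
risk, non-tutored students = 46/126 = 0.3651
risk difference = 0.2845 − 0.3651 = -0.0806 → -8.06 percentage points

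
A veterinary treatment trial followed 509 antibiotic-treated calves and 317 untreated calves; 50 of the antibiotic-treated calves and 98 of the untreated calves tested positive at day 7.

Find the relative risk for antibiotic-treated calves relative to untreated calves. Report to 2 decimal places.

risk, antibiotic-treated calves = 50/509 = 0.0982
risk, untreated calves = 98/317 = 0.3091
RR = 0.0982 / 0.3091 = 0.32

0.32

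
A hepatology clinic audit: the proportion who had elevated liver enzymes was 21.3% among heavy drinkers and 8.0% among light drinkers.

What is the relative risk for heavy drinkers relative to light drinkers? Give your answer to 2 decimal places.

RR = 0.2130 / 0.0800 = 2.66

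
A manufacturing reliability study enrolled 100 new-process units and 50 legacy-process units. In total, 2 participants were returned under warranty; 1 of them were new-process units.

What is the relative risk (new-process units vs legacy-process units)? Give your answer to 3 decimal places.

new-process units without the outcome: 100 − 1 = 99
legacy-process units with the outcome: 2 − 1 = 1
legacy-process units without the outcome: 50 − 1 = 49
risk, new-process units = 1/100 = 0.01000
risk, legacy-process units = 1/50 = 0.02000
RR = 0.01000 / 0.02000 = 0.500

0.500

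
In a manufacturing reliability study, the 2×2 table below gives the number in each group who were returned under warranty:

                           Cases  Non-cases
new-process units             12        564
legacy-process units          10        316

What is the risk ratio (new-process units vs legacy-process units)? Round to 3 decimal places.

risk, new-process units = 12/576 = 0.02083
risk, legacy-process units = 10/326 = 0.03067
RR = 0.02083 / 0.03067 = 0.679

RR = 0.679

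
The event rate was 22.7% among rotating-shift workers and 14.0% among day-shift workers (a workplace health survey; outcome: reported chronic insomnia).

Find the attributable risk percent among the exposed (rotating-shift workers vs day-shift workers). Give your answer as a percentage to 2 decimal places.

AR% = (0.2270 − 0.1400) / 0.2270 = 0.3833 → 38.33%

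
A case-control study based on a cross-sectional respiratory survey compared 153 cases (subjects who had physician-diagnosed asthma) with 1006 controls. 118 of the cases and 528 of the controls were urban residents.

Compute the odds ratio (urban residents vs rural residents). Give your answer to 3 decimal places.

OR = (118 × 478) / (528 × 35) = 56404/18480 ≈ 3.052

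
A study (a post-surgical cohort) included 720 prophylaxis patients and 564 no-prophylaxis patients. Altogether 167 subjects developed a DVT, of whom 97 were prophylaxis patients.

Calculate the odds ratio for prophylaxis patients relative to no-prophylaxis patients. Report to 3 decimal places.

1.099

prophylaxis patients without the outcome: 720 − 97 = 623
no-prophylaxis patients with the outcome: 167 − 97 = 70
no-prophylaxis patients without the outcome: 564 − 70 = 494
odds, prophylaxis patients = 97/623 = 0.1557
odds, no-prophylaxis patients = 70/494 = 0.1417
OR = 0.1557 / 0.1417 = 1.099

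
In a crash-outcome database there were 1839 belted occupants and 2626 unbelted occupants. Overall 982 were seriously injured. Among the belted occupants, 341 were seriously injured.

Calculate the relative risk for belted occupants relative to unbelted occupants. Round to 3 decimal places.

belted occupants without the outcome: 1839 − 341 = 1498
unbelted occupants with the outcome: 982 − 341 = 641
unbelted occupants without the outcome: 2626 − 641 = 1985
risk, belted occupants = 341/1839 = 0.1854
risk, unbelted occupants = 641/2626 = 0.2441
RR = 0.1854 / 0.2441 = 0.760

0.760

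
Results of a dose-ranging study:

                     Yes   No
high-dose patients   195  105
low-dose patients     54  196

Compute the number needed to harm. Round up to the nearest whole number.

risk, high-dose patients = 195/300 = 0.650000
risk, low-dose patients = 54/250 = 0.216000
absolute risk difference = 0.434000
1 / 0.434000 = 2.304 → round up → 3

3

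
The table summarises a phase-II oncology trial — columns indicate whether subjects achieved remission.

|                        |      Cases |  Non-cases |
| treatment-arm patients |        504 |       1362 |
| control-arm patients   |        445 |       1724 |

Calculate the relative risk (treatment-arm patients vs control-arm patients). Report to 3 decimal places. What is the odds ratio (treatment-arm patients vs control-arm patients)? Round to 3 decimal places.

RR = 1.316; OR = 1.434

risk, treatment-arm patients = 504/1866 = 0.2701
risk, control-arm patients = 445/2169 = 0.2052
RR = 0.2701 / 0.2052 = 1.316
odds, treatment-arm patients = 504/1362 = 0.3700
odds, control-arm patients = 445/1724 = 0.2581
OR = 0.3700 / 0.2581 = 1.434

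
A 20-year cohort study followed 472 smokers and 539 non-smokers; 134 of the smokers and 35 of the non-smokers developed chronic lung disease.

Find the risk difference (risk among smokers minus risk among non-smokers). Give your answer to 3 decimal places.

risk, smokers = 134/472 = 0.2839
risk, non-smokers = 35/539 = 0.0649
risk difference = 0.2839 − 0.0649 = 0.219

0.219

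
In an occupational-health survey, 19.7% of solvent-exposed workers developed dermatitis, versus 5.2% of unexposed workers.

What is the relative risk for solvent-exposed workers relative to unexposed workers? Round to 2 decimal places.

RR = 0.1970 / 0.0520 = 3.79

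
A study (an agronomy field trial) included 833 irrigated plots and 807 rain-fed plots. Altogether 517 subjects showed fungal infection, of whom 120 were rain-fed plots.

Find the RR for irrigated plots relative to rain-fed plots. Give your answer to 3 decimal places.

RR = 3.205

irrigated plots with the outcome: 517 − 120 = 397
irrigated plots without the outcome: 833 − 397 = 436
rain-fed plots without the outcome: 807 − 120 = 687
risk, irrigated plots = 397/833 = 0.4766
risk, rain-fed plots = 120/807 = 0.1487
RR = 0.4766 / 0.1487 = 3.205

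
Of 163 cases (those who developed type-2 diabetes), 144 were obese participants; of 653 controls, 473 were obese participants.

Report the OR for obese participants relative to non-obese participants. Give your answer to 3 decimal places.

OR = (144 × 180) / (473 × 19) = 25920/8987 ≈ 2.884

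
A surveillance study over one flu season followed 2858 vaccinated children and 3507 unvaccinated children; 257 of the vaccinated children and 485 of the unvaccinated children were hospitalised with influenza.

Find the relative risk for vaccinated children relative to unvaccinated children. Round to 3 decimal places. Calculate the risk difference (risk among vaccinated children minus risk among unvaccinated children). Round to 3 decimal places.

risk, vaccinated children = 257/2858 = 0.0899
risk, unvaccinated children = 485/3507 = 0.1383
RR = 0.0899 / 0.1383 = 0.650
risk difference = 0.0899 − 0.1383 = -0.048

RR = 0.650; RD = -0.048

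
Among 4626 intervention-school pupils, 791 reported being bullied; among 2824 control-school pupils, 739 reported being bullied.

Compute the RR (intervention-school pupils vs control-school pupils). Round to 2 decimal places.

risk, intervention-school pupils = 791/4626 = 0.1710
risk, control-school pupils = 739/2824 = 0.2617
RR = 0.1710 / 0.2617 = 0.65

RR = 0.65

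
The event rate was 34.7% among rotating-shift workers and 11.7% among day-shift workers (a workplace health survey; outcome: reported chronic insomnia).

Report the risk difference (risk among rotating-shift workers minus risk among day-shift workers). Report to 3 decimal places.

risk difference = 0.3470 − 0.1170 = 0.230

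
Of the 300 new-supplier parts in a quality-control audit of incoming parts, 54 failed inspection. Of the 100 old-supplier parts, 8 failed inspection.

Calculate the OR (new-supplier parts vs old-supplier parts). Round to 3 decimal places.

OR = (54 × 92) / (246 × 8) = 4968/1968 ≈ 2.524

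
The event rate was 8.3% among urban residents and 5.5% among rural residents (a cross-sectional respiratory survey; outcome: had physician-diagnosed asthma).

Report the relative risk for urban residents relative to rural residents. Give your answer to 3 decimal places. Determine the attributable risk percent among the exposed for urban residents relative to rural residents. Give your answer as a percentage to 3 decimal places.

RR = 0.0830 / 0.0550 = 1.509
AR% = (0.0830 − 0.0550) / 0.0830 = 0.3373 → 33.735%

RR = 1.509; AR% = 33.735%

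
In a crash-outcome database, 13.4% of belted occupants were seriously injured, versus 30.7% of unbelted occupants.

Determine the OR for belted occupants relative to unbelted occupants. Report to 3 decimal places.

odds, belted occupants = 0.1340/0.8660 = 0.1547
odds, unbelted occupants = 0.3070/0.6930 = 0.4430
OR = 0.1547 / 0.4430 = 0.349

0.349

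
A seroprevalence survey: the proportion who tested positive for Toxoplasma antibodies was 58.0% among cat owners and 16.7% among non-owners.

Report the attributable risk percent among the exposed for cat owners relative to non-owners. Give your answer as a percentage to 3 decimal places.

AR% = (0.5800 − 0.1670) / 0.5800 = 0.7121 → 71.207%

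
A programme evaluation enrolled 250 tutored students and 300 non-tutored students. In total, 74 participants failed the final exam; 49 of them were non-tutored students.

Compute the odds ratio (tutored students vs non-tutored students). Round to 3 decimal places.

OR ≈ 0.569

tutored students with the outcome: 74 − 49 = 25
tutored students without the outcome: 250 − 25 = 225
non-tutored students without the outcome: 300 − 49 = 251
OR = (25 × 251) / (225 × 49) = 6275/11025 ≈ 0.569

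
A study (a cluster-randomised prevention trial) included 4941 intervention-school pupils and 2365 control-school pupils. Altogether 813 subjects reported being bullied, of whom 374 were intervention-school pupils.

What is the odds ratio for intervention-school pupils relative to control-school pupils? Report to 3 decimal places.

intervention-school pupils without the outcome: 4941 − 374 = 4567
control-school pupils with the outcome: 813 − 374 = 439
control-school pupils without the outcome: 2365 − 439 = 1926
OR = (374 × 1926) / (4567 × 439) = 720324/2004913 ≈ 0.359

OR: 0.359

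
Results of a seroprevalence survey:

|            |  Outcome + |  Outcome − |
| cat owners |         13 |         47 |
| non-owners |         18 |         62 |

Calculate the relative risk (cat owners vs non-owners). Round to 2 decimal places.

0.96

risk, cat owners = 13/60 = 0.2167
risk, non-owners = 18/80 = 0.2250
RR = 0.2167 / 0.2250 = 0.96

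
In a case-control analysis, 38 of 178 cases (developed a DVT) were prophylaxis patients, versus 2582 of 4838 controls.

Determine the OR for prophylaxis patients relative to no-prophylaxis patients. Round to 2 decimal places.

OR: 0.24

odds, prophylaxis patients = 38/2582 = 0.01472
odds, no-prophylaxis patients = 140/2256 = 0.06206
OR = 0.01472 / 0.06206 = 0.24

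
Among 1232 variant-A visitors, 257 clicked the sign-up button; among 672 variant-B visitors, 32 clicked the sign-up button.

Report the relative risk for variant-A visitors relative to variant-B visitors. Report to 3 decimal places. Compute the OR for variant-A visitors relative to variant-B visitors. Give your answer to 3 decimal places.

RR = 4.381; OR = 5.272

risk, variant-A visitors = 257/1232 = 0.20860
risk, variant-B visitors = 32/672 = 0.04762
RR = 0.20860 / 0.04762 = 4.381
OR = (257 × 640) / (975 × 32) = 164480/31200 ≈ 5.272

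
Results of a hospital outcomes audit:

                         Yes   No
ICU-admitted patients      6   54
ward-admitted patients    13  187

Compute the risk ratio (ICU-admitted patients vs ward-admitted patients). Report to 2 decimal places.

RR = 1.54

risk, ICU-admitted patients = 6/60 = 0.1000
risk, ward-admitted patients = 13/200 = 0.0650
RR = 0.1000 / 0.0650 = 1.54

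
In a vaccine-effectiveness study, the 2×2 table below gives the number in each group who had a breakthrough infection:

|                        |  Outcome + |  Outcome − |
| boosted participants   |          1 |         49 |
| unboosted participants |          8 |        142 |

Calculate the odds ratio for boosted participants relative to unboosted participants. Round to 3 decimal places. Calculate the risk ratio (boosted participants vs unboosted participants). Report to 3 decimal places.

OR = (1 × 142) / (49 × 8) = 142/392 ≈ 0.362
risk, boosted participants = 1/50 = 0.02000
risk, unboosted participants = 8/150 = 0.05333
RR = 0.02000 / 0.05333 = 0.375

OR = 0.362; RR = 0.375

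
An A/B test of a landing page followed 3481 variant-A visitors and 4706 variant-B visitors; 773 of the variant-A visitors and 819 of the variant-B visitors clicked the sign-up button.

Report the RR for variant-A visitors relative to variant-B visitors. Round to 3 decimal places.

risk, variant-A visitors = 773/3481 = 0.2221
risk, variant-B visitors = 819/4706 = 0.1740
RR = 0.2221 / 0.1740 = 1.276

RR ≈ 1.276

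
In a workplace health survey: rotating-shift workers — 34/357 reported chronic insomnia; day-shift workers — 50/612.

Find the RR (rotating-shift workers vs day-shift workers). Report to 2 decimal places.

risk, rotating-shift workers = 34/357 = 0.0952
risk, day-shift workers = 50/612 = 0.0817
RR = 0.0952 / 0.0817 = 1.17

RR: 1.17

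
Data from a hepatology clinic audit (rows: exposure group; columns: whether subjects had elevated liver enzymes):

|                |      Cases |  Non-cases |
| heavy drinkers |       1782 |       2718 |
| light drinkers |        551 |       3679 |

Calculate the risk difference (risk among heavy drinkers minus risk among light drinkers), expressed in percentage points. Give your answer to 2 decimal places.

RD = 26.57

risk, heavy drinkers = 1782/4500 = 0.3960
risk, light drinkers = 551/4230 = 0.1303
risk difference = 0.3960 − 0.1303 = 0.2657 → 26.57 percentage points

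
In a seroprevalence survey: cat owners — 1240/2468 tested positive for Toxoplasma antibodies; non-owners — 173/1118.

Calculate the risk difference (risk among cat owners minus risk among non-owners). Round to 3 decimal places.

risk, cat owners = 1240/2468 = 0.5024
risk, non-owners = 173/1118 = 0.1547
risk difference = 0.5024 − 0.1547 = 0.348

RD = 0.348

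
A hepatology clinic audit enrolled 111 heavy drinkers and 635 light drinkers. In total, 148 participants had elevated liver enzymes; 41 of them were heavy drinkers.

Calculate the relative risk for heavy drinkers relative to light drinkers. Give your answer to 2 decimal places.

heavy drinkers without the outcome: 111 − 41 = 70
light drinkers with the outcome: 148 − 41 = 107
light drinkers without the outcome: 635 − 107 = 528
risk, heavy drinkers = 41/111 = 0.3694
risk, light drinkers = 107/635 = 0.1685
RR = 0.3694 / 0.1685 = 2.19

RR ≈ 2.19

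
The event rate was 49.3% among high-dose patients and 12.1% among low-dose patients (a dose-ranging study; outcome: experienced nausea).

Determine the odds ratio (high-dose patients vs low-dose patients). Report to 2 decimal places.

OR: 7.06

odds, high-dose patients = 0.4930/0.5070 = 0.9724
odds, low-dose patients = 0.1210/0.8790 = 0.1377
OR = 0.9724 / 0.1377 = 7.06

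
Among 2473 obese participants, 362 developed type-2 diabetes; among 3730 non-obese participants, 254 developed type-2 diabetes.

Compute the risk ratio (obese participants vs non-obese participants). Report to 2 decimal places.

RR: 2.15

risk, obese participants = 362/2473 = 0.1464
risk, non-obese participants = 254/3730 = 0.0681
RR = 0.1464 / 0.0681 = 2.15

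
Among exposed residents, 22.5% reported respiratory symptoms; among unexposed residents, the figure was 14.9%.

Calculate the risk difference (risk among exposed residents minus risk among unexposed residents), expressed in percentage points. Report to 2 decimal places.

risk difference = 0.2250 − 0.1490 = 0.0760 → 7.60 percentage points

7.60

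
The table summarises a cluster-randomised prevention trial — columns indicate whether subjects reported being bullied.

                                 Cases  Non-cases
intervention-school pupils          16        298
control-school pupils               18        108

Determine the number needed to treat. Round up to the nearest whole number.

risk, intervention-school pupils = 16/314 = 0.050955
risk, control-school pupils = 18/126 = 0.142857
absolute risk difference = 0.091902
1 / 0.091902 = 10.881 → round up → 11

NNT: 11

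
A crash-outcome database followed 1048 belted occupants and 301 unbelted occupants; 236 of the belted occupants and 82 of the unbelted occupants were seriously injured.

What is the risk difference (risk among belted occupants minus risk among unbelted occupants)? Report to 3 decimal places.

risk, belted occupants = 236/1048 = 0.2252
risk, unbelted occupants = 82/301 = 0.2724
risk difference = 0.2252 − 0.2724 = -0.047

RD = -0.047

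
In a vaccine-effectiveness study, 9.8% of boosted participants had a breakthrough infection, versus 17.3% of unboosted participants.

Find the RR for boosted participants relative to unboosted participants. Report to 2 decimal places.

RR = 0.0980 / 0.1730 = 0.57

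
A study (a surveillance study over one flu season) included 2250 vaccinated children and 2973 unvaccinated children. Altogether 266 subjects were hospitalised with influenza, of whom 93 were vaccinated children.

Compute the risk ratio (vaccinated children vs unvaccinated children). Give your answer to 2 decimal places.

vaccinated children without the outcome: 2250 − 93 = 2157
unvaccinated children with the outcome: 266 − 93 = 173
unvaccinated children without the outcome: 2973 − 173 = 2800
risk, vaccinated children = 93/2250 = 0.04133
risk, unvaccinated children = 173/2973 = 0.05819
RR = 0.04133 / 0.05819 = 0.71

RR ≈ 0.71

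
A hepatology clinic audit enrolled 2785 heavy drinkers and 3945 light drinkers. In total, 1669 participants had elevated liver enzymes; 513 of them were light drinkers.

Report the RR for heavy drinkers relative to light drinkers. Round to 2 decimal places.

heavy drinkers with the outcome: 1669 − 513 = 1156
heavy drinkers without the outcome: 2785 − 1156 = 1629
light drinkers without the outcome: 3945 − 513 = 3432
risk, heavy drinkers = 1156/2785 = 0.4151
risk, light drinkers = 513/3945 = 0.1300
RR = 0.4151 / 0.1300 = 3.19

RR ≈ 3.19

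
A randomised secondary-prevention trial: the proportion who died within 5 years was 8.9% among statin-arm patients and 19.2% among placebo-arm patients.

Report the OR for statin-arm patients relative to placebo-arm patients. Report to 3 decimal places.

odds, statin-arm patients = 0.0890/0.9110 = 0.0977
odds, placebo-arm patients = 0.1920/0.8080 = 0.2376
OR = 0.0977 / 0.2376 = 0.411

0.411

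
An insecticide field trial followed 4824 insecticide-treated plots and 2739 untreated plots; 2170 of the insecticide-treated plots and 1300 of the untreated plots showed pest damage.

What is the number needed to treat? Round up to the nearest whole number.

NNT = 41

risk, insecticide-treated plots = 2170/4824 = 0.449834
risk, untreated plots = 1300/2739 = 0.474626
absolute risk difference = 0.024792
1 / 0.024792 = 40.336 → round up → 41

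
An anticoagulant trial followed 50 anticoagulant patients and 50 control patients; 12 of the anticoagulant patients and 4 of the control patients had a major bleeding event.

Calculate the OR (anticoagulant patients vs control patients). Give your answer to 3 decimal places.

OR = (12 × 46) / (38 × 4) = 552/152 ≈ 3.632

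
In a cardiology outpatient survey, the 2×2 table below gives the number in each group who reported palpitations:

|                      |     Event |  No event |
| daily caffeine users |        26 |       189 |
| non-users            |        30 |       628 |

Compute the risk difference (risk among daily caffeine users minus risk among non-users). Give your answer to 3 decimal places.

risk, daily caffeine users = 26/215 = 0.12093
risk, non-users = 30/658 = 0.04559
risk difference = 0.12093 − 0.04559 = 0.075

0.075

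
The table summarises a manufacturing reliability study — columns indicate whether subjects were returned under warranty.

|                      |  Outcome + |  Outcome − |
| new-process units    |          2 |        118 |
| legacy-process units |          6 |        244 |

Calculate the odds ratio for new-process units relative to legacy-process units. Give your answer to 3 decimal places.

odds, new-process units = 2/118 = 0.01695
odds, legacy-process units = 6/244 = 0.02459
OR = 0.01695 / 0.02459 = 0.689

OR = 0.689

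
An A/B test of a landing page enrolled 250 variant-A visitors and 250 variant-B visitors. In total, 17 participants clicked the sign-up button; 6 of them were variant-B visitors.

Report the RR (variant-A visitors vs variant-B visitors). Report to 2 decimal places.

variant-A visitors with the outcome: 17 − 6 = 11
variant-A visitors without the outcome: 250 − 11 = 239
variant-B visitors without the outcome: 250 − 6 = 244
risk, variant-A visitors = 11/250 = 0.04400
risk, variant-B visitors = 6/250 = 0.02400
RR = 0.04400 / 0.02400 = 1.83

RR: 1.83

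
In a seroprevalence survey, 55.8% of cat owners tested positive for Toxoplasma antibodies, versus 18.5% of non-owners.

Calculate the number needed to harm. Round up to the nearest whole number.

NNH = 3

absolute risk difference = 0.373000
1 / 0.373000 = 2.681 → round up → 3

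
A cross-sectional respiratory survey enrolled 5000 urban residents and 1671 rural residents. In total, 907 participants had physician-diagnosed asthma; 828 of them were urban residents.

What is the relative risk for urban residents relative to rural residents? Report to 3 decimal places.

3.503

urban residents without the outcome: 5000 − 828 = 4172
rural residents with the outcome: 907 − 828 = 79
rural residents without the outcome: 1671 − 79 = 1592
risk, urban residents = 828/5000 = 0.16560
risk, rural residents = 79/1671 = 0.04728
RR = 0.16560 / 0.04728 = 3.503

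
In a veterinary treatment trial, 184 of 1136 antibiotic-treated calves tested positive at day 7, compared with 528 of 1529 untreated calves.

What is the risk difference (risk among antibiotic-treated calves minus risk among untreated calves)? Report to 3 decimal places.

-0.183

risk, antibiotic-treated calves = 184/1136 = 0.1620
risk, untreated calves = 528/1529 = 0.3453
risk difference = 0.1620 − 0.3453 = -0.183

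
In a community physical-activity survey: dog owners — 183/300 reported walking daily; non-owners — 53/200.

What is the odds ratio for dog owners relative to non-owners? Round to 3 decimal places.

OR = (183 × 147) / (117 × 53) = 26901/6201 ≈ 4.338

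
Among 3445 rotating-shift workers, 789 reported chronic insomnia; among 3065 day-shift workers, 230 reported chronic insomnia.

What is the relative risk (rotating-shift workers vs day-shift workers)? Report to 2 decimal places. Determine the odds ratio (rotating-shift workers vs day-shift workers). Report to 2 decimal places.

risk, rotating-shift workers = 789/3445 = 0.2290
risk, day-shift workers = 230/3065 = 0.0750
RR = 0.2290 / 0.0750 = 3.05
OR = (789 × 2835) / (2656 × 230) = 2236815/610880 ≈ 3.66

RR = 3.05; OR = 3.66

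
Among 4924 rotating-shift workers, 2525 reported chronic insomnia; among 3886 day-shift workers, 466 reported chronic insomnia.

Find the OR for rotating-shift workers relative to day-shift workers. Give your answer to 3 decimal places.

OR = (2525 × 3420) / (2399 × 466) = 8635500/1117934 ≈ 7.725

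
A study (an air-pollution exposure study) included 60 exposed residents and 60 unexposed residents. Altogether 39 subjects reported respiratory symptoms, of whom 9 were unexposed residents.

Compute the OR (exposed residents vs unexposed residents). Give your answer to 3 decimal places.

exposed residents with the outcome: 39 − 9 = 30
exposed residents without the outcome: 60 − 30 = 30
unexposed residents without the outcome: 60 − 9 = 51
OR = (30 × 51) / (30 × 9) = 1530/270 ≈ 5.667

OR ≈ 5.667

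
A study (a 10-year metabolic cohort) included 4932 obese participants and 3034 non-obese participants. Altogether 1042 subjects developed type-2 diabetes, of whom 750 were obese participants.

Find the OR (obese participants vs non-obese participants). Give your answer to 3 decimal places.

obese participants without the outcome: 4932 − 750 = 4182
non-obese participants with the outcome: 1042 − 750 = 292
non-obese participants without the outcome: 3034 − 292 = 2742
OR = (750 × 2742) / (4182 × 292) = 2056500/1221144 ≈ 1.684

1.684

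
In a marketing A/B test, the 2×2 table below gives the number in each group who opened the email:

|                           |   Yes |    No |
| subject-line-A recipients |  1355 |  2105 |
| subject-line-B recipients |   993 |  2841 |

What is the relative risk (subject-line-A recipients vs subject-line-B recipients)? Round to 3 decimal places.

risk, subject-line-A recipients = 1355/3460 = 0.3916
risk, subject-line-B recipients = 993/3834 = 0.2590
RR = 0.3916 / 0.2590 = 1.512

RR ≈ 1.512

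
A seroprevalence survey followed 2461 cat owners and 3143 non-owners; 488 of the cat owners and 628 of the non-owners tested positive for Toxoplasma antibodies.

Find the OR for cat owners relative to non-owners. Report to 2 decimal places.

OR = (488 × 2515) / (1973 × 628) = 1227320/1239044 ≈ 0.99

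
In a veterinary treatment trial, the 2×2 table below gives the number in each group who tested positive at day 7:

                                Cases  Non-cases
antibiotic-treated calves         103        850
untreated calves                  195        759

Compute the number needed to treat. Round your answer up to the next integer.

risk, antibiotic-treated calves = 103/953 = 0.108080
risk, untreated calves = 195/954 = 0.204403
absolute risk difference = 0.096323
1 / 0.096323 = 10.382 → round up → 11

NNT = 11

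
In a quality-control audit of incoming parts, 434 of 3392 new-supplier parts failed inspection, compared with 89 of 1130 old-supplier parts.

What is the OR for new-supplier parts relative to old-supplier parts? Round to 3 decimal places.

1.716

odds, new-supplier parts = 434/2958 = 0.1467
odds, old-supplier parts = 89/1041 = 0.0855
OR = 0.1467 / 0.0855 = 1.716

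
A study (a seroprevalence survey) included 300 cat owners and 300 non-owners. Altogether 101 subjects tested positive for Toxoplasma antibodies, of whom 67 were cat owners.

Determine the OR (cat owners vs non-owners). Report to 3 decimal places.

2.250

cat owners without the outcome: 300 − 67 = 233
non-owners with the outcome: 101 − 67 = 34
non-owners without the outcome: 300 − 34 = 266
odds, cat owners = 67/233 = 0.2876
odds, non-owners = 34/266 = 0.1278
OR = 0.2876 / 0.1278 = 2.250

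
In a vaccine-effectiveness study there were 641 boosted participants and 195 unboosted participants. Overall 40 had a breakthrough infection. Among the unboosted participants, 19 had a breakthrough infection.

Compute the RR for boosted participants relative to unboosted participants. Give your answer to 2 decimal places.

boosted participants with the outcome: 40 − 19 = 21
boosted participants without the outcome: 641 − 21 = 620
unboosted participants without the outcome: 195 − 19 = 176
risk, boosted participants = 21/641 = 0.03276
risk, unboosted participants = 19/195 = 0.09744
RR = 0.03276 / 0.09744 = 0.34

0.34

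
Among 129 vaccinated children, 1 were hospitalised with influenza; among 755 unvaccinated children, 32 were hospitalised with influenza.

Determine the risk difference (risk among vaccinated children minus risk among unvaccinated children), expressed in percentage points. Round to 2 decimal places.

RD = -3.46

risk, vaccinated children = 1/129 = 0.00775
risk, unvaccinated children = 32/755 = 0.04238
risk difference = 0.00775 − 0.04238 = -0.03463 → -3.46 percentage points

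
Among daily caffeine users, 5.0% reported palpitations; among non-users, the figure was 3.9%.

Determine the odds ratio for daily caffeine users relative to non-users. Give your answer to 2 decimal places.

OR ≈ 1.30

odds, daily caffeine users = 0.05000/0.95000 = 0.05263
odds, non-users = 0.03900/0.96100 = 0.04058
OR = 0.05263 / 0.04058 = 1.30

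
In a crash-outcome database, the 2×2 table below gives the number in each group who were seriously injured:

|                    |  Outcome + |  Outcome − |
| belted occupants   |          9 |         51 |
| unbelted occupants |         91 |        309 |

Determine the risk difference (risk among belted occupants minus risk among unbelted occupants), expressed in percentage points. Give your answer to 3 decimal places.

risk, belted occupants = 9/60 = 0.1500
risk, unbelted occupants = 91/400 = 0.2275
risk difference = 0.1500 − 0.2275 = -0.0775 → -7.750 percentage points

-7.750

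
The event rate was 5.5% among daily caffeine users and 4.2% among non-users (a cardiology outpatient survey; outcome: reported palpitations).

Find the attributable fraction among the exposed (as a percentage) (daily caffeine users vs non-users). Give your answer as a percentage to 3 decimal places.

AR% = (0.05500 − 0.04200) / 0.05500 = 0.2364 → 23.636%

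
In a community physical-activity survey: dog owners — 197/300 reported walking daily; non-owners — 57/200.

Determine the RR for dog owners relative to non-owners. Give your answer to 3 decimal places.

RR ≈ 2.304

risk, dog owners = 197/300 = 0.6567
risk, non-owners = 57/200 = 0.2850
RR = 0.6567 / 0.2850 = 2.304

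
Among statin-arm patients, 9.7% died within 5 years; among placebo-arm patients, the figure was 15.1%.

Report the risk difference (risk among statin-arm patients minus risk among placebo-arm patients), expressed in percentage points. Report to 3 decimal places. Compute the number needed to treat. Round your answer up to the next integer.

RD = -5.400; NNT = 19

risk difference = 0.0970 − 0.1510 = -0.0540 → -5.400 percentage points
absolute risk difference = 0.054000
1 / 0.054000 = 18.519 → round up → 19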